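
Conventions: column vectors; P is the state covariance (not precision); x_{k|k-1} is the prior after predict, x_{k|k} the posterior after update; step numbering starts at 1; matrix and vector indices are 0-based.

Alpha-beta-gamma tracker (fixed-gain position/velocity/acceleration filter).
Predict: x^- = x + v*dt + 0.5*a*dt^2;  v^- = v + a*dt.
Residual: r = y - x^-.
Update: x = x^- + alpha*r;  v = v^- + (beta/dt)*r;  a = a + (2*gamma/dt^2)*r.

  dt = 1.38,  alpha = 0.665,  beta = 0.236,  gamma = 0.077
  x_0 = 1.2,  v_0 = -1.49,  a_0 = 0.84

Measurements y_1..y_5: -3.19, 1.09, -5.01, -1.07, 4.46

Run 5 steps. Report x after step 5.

x_post = 3.3023

step 1: x_pred=-0.0564  r=-3.1336  x^+=-2.1402  v^+=-0.8667  a^+=0.5866
step 2: x_pred=-2.7777  r=3.8677  x^+=-0.2057  v^+=0.6042  a^+=0.8994
step 3: x_pred=1.4845  r=-6.4945  x^+=-2.8343  v^+=0.7347  a^+=0.3742
step 4: x_pred=-1.4642  r=0.3942  x^+=-1.2020  v^+=1.3185  a^+=0.4061
step 5: x_pred=1.0041  r=3.4559  x^+=3.3023  v^+=2.4698  a^+=0.6855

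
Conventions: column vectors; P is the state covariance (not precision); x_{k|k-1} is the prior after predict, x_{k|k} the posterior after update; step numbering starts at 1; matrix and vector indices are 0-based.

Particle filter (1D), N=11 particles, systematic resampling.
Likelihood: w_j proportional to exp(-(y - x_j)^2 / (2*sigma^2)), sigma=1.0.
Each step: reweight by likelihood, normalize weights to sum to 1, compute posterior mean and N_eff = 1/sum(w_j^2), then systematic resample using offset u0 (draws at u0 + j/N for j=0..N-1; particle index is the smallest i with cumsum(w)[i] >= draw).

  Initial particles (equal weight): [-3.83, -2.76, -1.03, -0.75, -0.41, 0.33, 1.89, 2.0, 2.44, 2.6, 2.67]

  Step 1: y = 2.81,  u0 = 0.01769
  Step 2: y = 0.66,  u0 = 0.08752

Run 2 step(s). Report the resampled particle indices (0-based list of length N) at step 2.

resampled_idx = [0, 1, 1, 2, 2, 3, 4, 5, 7, 8, 10]

step 1: w=[0.0000, 0.0000, 0.0001, 0.0004, 0.0013, 0.0107, 0.1512, 0.1663, 0.2156, 0.2258, 0.2286]  mean=2.3444  Neff=4.9911  idx=[6, 6, 7, 7, 8, 8, 9, 9, 9, 10, 10]
step 2: w=[0.1626, 0.1626, 0.1412, 0.1412, 0.0711, 0.0711, 0.0528, 0.0528, 0.0528, 0.0460, 0.0460]  mean=2.1834  Neff=8.6626  idx=[0, 1, 1, 2, 2, 3, 4, 5, 7, 8, 10]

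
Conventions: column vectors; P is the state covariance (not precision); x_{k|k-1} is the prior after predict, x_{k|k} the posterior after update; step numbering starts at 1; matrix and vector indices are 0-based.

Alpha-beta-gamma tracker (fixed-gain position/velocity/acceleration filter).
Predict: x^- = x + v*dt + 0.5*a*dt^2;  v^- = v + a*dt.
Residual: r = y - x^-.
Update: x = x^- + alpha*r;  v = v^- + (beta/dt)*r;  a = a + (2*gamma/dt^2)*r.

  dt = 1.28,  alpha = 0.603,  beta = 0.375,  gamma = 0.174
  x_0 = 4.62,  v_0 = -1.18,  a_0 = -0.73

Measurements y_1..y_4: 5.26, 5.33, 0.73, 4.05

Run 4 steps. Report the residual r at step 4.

resid = 3.4008

step 1: x_pred=2.5116  r=2.7484  x^+=4.1689  v^+=-1.3092  a^+=-0.1462
step 2: x_pred=2.3733  r=2.9567  x^+=4.1562  v^+=-0.6302  a^+=0.4818
step 3: x_pred=3.7443  r=-3.0143  x^+=1.9267  v^+=-0.8966  a^+=-0.1585
step 4: x_pred=0.6492  r=3.4008  x^+=2.6999  v^+=-0.1031  a^+=0.5639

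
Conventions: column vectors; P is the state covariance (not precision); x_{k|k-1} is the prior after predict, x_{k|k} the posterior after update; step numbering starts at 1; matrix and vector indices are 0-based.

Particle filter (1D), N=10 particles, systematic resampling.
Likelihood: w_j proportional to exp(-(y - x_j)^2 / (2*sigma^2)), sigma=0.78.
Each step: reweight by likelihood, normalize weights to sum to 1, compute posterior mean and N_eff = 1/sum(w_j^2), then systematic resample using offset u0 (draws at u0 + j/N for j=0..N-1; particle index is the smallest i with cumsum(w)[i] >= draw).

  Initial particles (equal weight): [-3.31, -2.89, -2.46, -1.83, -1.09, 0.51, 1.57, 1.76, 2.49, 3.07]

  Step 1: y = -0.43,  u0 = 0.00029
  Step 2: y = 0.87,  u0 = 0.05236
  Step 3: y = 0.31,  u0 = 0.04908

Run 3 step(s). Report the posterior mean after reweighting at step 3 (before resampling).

step 1: w=[0.0007, 0.0047, 0.0228, 0.1348, 0.4717, 0.3264, 0.0252, 0.0131, 0.0006, 0.0000]  mean=-0.6021  Neff=2.8693  idx=[0, 3, 4, 4, 4, 4, 4, 5, 5, 5]
step 2: w=[0.0000, 0.0009, 0.0146, 0.0146, 0.0146, 0.0146, 0.0146, 0.3087, 0.3087, 0.3087]  mean=0.3911  Neff=3.4849  idx=[5, 7, 7, 7, 8, 8, 8, 9, 9, 9]
step 3: w=[0.0224, 0.1086, 0.1086, 0.1086, 0.1086, 0.1086, 0.1086, 0.1086, 0.1086, 0.1086]  mean=0.4741  Neff=9.3732  idx=[1, 2, 3, 4, 4, 5, 6, 7, 8, 9]

post_mean = 0.4741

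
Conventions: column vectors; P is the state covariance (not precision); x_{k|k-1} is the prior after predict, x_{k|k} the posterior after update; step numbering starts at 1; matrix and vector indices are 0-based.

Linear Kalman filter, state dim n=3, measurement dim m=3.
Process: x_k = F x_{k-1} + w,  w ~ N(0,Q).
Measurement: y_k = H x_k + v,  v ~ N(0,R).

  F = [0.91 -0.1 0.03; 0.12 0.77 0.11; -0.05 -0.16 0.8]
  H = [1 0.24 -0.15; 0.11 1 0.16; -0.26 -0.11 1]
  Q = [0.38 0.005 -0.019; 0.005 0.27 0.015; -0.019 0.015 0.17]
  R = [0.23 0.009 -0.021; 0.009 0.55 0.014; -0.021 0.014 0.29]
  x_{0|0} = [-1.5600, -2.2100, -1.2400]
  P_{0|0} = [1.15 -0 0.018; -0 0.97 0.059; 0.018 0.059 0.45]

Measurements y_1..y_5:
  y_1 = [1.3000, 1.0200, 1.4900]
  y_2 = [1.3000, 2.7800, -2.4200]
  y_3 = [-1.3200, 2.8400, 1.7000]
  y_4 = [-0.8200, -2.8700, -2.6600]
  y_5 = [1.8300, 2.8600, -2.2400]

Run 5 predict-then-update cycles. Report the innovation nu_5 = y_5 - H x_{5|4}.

innov = [2.6163, 3.5839, -1.4772]

step 1: x^-=[-1.2358, -2.0253, -0.5604]  P^-=[1.3430 0.0600 -0.0369; 0.0600 0.8776 -0.0349; -0.0369 -0.0349 0.4692]  S=[1.6765 0.4162 -0.5214; 0.4162 1.4566 -0.0990; -0.5214 -0.0990 0.8909]  K=[0.8529 -0.1020 0.0470; -0.0187 0.6011 -0.1091; 0.1127 0.0342 0.6115]  nu=[2.9378, 3.2709, 1.5063]  x^+=[1.0071, -0.2784, 0.8034]  P^+=[0.2196 -0.0788 0.0427; -0.0788 0.3386 -0.0061; 0.0427 -0.0061 0.1859]
step 2: x^-=[0.9684, -0.0051, 0.6369]  P^-=[0.5821 -0.0464 0.0235; -0.0464 0.4617 -0.0069; 0.0235 -0.0069 0.2951]  S=[0.8165 0.1333 -0.1981; 0.1333 1.0147 0.0012; -0.1981 0.0012 0.6166]  K=[0.7143 -0.0728 0.0306; -0.0125 0.4506 -0.0789; 0.0886 0.0300 0.4982]  nu=[0.4283, 2.5767, -2.8057]  x^+=[1.0010, 1.3721, -0.6456]  P^+=[0.1821 -0.0586 0.0338; -0.0586 0.2537 -0.0036; 0.0338 -0.0036 0.1514]
step 3: x^-=[0.7543, 1.1056, -0.7860]  P^-=[0.5460 -0.0310 0.0135; -0.0310 0.4143 0.0002; 0.0135 0.0002 0.2712]  S=[0.7870 0.1320 -0.1952; 0.1320 0.9716 0.0058; -0.1952 0.0058 0.5942]  K=[0.6970 -0.0627 0.0190; -0.0008 0.4235 -0.0671; 0.0779 0.0330 0.4756]  nu=[-2.4576, 1.7772, 2.8038]  x^+=[-1.0167, 1.6720, 0.4147]  P^+=[0.1764 -0.0522 0.0301; -0.0522 0.2378 -0.0009; 0.0301 -0.0009 0.1445]
step 4: x^-=[-1.0799, 1.2111, 0.1150]  P^-=[0.5397 -0.0264 0.0096; -0.0264 0.4063 0.0025; 0.0096 0.0025 0.2660]  S=[0.7834 0.1335 -0.1968; 0.1335 0.9650 0.0068; -0.1968 0.0068 0.5904]  K=[0.6931 -0.0602 0.0152; 0.0030 0.4185 -0.0636; 0.0744 0.0342 0.4703]  nu=[-0.0135, -3.9807, -2.9226]  x^+=[-0.8938, -0.2691, -1.3967]  P^+=[0.1750 -0.0506 0.0289; -0.0506 0.2349 0.0000; 0.0289 0.0000 0.1428]
step 5: x^-=[-0.8284, -0.4681, -1.0296]  P^-=[0.5382 -0.0253 0.0084; -0.0253 0.4049 0.0032; 0.0084 0.0032 0.2647]  S=[0.7826 0.1339 -0.1975; 0.1339 0.9639 0.0070; -0.1975 0.0070 0.5895]  K=[0.6921 -0.0597 0.0141; 0.0040 0.4176 -0.0627; 0.0733 0.0346 0.4689]  nu=[2.6163, 3.5839, -1.4772]  x^+=[0.7476, 1.1315, -1.4066]  P^+=[0.1747 -0.0502 0.0286; -0.0502 0.2343 0.0003; 0.0286 0.0003 0.1424]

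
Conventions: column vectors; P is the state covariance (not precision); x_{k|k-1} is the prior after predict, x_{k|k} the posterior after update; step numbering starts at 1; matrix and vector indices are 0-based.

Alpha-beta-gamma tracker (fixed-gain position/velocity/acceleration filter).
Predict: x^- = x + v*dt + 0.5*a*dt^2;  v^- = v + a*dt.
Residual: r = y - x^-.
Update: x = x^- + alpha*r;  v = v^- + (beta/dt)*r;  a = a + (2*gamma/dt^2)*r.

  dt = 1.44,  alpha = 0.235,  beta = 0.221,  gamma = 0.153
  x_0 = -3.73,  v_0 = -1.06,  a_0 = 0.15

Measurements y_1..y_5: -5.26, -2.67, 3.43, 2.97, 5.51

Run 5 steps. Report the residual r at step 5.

step 1: x_pred=-5.1009  r=-0.1591  x^+=-5.1383  v^+=-0.8684  a^+=0.1265
step 2: x_pred=-6.2576  r=3.5876  x^+=-5.4145  v^+=-0.1356  a^+=0.6559
step 3: x_pred=-4.9298  r=8.3598  x^+=-2.9652  v^+=2.0919  a^+=1.8896
step 4: x_pred=2.0063  r=0.9637  x^+=2.2327  v^+=4.9608  a^+=2.0318
step 5: x_pred=11.4829  r=-5.9729  x^+=10.0793  v^+=6.9700  a^+=1.1504

resid = -5.9729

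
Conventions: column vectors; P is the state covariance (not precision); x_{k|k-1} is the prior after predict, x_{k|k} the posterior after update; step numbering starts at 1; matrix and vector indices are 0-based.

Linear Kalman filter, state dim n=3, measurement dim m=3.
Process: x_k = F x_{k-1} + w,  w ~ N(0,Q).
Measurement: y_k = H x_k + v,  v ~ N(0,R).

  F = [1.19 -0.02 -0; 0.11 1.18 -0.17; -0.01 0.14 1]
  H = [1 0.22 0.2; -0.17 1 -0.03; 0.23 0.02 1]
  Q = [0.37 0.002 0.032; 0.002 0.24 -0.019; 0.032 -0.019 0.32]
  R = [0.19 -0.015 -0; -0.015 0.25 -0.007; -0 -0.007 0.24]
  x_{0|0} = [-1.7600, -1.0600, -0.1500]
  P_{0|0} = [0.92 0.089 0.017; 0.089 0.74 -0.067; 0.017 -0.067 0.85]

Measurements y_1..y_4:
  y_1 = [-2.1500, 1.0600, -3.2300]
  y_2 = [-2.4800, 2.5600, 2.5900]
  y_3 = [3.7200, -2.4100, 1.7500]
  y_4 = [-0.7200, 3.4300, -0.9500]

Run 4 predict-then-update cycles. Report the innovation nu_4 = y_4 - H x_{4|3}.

innov = [-3.1147, 4.5361, -3.0095]

step 1: x^-=[-2.0732, -1.4189, -0.2808]  P^-=[1.6689 0.2261 0.0554; 0.2261 1.3554 -0.1175; 0.0554 -0.1175 1.1652]  S=[2.0824 0.1838 0.6704; 0.1838 1.5855 -0.1561; 0.6704 -0.1561 1.5169]  K=[0.8799 -0.1504 -0.1118; 0.1751 0.8107 -0.0193; -0.1435 -0.0029 0.8381]  nu=[0.2915, 2.1180, -2.4440]  x^+=[-1.8620, 0.3963, -2.3772]  P^+=[0.1876 -0.0202 -0.0685; -0.0202 0.1965 -0.0096; -0.0685 -0.0096 0.2171]
step 2: x^-=[-2.2237, 0.6670, -2.3031]  P^-=[0.6367 0.0074 -0.0555; 0.0074 0.5233 -0.0425; -0.0555 -0.0425 0.5397]  S=[0.8509 -0.0089 0.1896; -0.0089 0.7916 -0.0686; 0.1896 -0.0686 0.7865]  K=[0.7529 -0.1234 -0.0765; 0.1444 0.6613 -0.0157; -0.1040 -0.0033 0.6938]  nu=[0.0576, 1.4459, 5.3912]  x^+=[-2.7712, 1.5468, 1.4264]  P^+=[0.1592 -0.0162 -0.0538; -0.0162 0.1603 -0.0079; -0.0538 -0.0079 0.1791]
step 3: x^-=[-3.3286, 1.2779, 1.6707]  P^-=[0.5963 0.0073 -0.0369; 0.0073 0.4713 -0.0383; -0.0369 -0.0383 0.5011]  S=[0.8142 -0.0138 0.1928; -0.0138 0.7384 -0.0661; 0.1928 -0.0661 0.7544]  K=[0.7389 -0.1181 -0.0661; 0.1415 0.6393 -0.0163; -0.0925 -0.0051 0.6752]  nu=[6.4334, -4.2037, 0.8193]  x^+=[1.8673, -0.5125, 1.6501]  P^+=[0.1556 -0.0152 -0.0505; -0.0152 0.1550 -0.0080; -0.0505 -0.0080 0.1739]
step 4: x^-=[2.2323, -0.6798, 1.5596]  P^-=[0.5911 0.0076 -0.0328; 0.0076 0.4639 -0.0381; -0.0328 -0.0381 0.4957]  S=[0.8103 -0.0144 0.1949; -0.0144 0.7308 -0.0662; 0.1949 -0.0662 0.7507]  K=[0.7368 -0.1171 -0.0639; 0.1412 0.6358 -0.0166; -0.0902 -0.0057 0.6723]  nu=[-3.1147, 4.5361, -3.0095]  x^+=[-0.4013, 1.8145, -0.2082]  P^+=[0.1550 -0.0150 -0.0499; -0.0150 0.1542 -0.0081; -0.0499 -0.0081 0.1730]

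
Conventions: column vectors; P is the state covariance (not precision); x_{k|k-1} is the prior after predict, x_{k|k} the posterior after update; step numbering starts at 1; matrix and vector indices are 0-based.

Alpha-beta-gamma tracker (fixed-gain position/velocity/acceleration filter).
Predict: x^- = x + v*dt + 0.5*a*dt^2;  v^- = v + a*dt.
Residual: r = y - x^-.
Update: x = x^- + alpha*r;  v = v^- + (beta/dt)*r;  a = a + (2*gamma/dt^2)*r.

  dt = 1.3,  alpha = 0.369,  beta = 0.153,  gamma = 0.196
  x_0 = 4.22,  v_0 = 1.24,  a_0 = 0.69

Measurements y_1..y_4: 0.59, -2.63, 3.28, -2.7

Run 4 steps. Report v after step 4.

step 1: x_pred=6.4150  r=-5.8251  x^+=4.2656  v^+=1.4514  a^+=-0.6611
step 2: x_pred=5.5938  r=-8.2238  x^+=2.5592  v^+=-0.3759  a^+=-2.5687
step 3: x_pred=-0.1000  r=3.3800  x^+=1.1472  v^+=-3.3174  a^+=-1.7847
step 4: x_pred=-4.6734  r=1.9734  x^+=-3.9452  v^+=-5.4052  a^+=-1.3269

v_post = -5.4052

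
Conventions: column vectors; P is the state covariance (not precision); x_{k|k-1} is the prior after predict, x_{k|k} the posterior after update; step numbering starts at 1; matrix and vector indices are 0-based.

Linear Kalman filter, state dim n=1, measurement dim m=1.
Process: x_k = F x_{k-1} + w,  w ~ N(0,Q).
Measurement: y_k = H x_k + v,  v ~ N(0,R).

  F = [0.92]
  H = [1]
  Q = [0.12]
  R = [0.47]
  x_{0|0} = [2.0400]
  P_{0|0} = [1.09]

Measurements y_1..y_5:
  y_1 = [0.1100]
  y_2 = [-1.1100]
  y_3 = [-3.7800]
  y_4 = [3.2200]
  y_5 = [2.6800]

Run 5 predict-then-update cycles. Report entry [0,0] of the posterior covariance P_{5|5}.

step 1: x^-=[1.8768]  P^-=[1.0426]  S=[1.5126]  K=[0.6893]  nu=[-1.7668]  x^+=[0.6590]  P^+=[0.3240]
step 2: x^-=[0.6063]  P^-=[0.3942]  S=[0.8642]  K=[0.4561]  nu=[-1.7163]  x^+=[-0.1766]  P^+=[0.2144]
step 3: x^-=[-0.1625]  P^-=[0.3015]  S=[0.7715]  K=[0.3908]  nu=[-3.6175]  x^+=[-1.5761]  P^+=[0.1837]
step 4: x^-=[-1.4500]  P^-=[0.2754]  S=[0.7454]  K=[0.3695]  nu=[4.6700]  x^+=[0.2756]  P^+=[0.1737]
step 5: x^-=[0.2536]  P^-=[0.2670]  S=[0.7370]  K=[0.3623]  nu=[2.4264]  x^+=[1.1326]  P^+=[0.1703]

P_post[0,0] = 0.1703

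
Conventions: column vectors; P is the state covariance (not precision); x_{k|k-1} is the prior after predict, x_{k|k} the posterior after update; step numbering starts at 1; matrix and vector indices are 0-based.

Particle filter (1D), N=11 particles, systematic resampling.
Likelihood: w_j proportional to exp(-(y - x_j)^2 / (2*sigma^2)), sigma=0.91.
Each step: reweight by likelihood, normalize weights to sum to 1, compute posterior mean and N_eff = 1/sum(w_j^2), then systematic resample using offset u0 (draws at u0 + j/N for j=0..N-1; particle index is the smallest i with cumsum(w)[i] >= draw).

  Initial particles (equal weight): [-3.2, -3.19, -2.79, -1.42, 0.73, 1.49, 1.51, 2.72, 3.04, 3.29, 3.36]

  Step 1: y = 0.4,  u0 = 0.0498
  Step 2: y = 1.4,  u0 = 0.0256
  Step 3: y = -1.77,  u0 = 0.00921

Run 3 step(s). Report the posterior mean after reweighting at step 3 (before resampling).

step 1: w=[0.0002, 0.0002, 0.0010, 0.0644, 0.4452, 0.2321, 0.2260, 0.0184, 0.0071, 0.0031, 0.0024]  mean=1.0063  Neff=3.2500  idx=[3, 4, 4, 4, 4, 4, 5, 5, 6, 6, 6]
step 2: w=[0.0009, 0.0868, 0.0868, 0.0868, 0.0868, 0.0868, 0.1132, 0.1132, 0.1129, 0.1129, 0.1129]  mean=1.1644  Neff=9.8481  idx=[1, 2, 3, 4, 5, 6, 7, 8, 8, 9, 10]
step 3: w=[0.1850, 0.1850, 0.1850, 0.1850, 0.1850, 0.0132, 0.0132, 0.0122, 0.0122, 0.0122, 0.0122]  mean=0.7879  Neff=5.8114  idx=[0, 0, 1, 1, 2, 2, 2, 3, 3, 4, 4]

post_mean = 0.7879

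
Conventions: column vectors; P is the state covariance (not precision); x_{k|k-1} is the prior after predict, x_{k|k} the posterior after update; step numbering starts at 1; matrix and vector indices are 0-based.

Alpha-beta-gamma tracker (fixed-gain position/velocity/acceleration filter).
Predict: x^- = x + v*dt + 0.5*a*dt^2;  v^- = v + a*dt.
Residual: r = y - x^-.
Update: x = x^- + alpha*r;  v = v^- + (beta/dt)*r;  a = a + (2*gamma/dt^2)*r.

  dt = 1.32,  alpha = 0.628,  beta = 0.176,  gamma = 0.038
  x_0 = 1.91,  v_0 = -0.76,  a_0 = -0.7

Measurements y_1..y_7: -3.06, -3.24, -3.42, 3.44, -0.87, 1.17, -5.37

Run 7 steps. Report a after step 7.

a_post = 0.2667

step 1: x_pred=0.2970  r=-3.3570  x^+=-1.8112  v^+=-2.1316  a^+=-0.8464
step 2: x_pred=-5.3623  r=2.1223  x^+=-4.0295  v^+=-2.9659  a^+=-0.7539
step 3: x_pred=-8.6012  r=5.1812  x^+=-5.3474  v^+=-3.2702  a^+=-0.5279
step 4: x_pred=-10.1239  r=13.5639  x^+=-1.6058  v^+=-2.1584  a^+=0.0638
step 5: x_pred=-4.3993  r=3.5293  x^+=-2.1829  v^+=-1.6036  a^+=0.2177
step 6: x_pred=-4.1100  r=5.2800  x^+=-0.7942  v^+=-0.6123  a^+=0.4480
step 7: x_pred=-1.2120  r=-4.1580  x^+=-3.8232  v^+=-0.5753  a^+=0.2667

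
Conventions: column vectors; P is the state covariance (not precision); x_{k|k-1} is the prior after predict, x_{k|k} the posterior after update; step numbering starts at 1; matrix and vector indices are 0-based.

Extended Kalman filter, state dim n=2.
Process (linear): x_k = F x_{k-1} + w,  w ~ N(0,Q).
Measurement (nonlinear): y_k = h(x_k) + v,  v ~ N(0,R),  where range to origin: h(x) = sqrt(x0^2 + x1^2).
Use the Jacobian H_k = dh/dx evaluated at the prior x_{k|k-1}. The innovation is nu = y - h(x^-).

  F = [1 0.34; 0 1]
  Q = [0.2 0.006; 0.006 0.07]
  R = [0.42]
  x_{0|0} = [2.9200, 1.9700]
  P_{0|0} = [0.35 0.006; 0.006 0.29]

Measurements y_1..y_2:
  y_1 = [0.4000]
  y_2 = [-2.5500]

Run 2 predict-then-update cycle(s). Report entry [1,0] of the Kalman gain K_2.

K[1,0] = 0.2441

step 1: x^-=[3.5898, 1.9700]  P^-=[0.5876 0.1106; 0.1106 0.3600]  H_jac=[0.8767 0.4811]  S=[1.0482]  K=[0.5422; 0.2577]  nu=[-3.6948]  x^+=[1.5865, 1.0177]  P^+=[0.2794 -0.0359; -0.0359 0.2904]
step 2: x^-=[1.9325, 1.0177]  P^-=[0.4886 0.0688; 0.0688 0.3604]  H_jac=[0.8848 0.4660]  S=[0.9375]  K=[0.4953; 0.2441]  nu=[-4.7341]  x^+=[-0.4125, -0.1378]  P^+=[0.2586 -0.0445; -0.0445 0.3045]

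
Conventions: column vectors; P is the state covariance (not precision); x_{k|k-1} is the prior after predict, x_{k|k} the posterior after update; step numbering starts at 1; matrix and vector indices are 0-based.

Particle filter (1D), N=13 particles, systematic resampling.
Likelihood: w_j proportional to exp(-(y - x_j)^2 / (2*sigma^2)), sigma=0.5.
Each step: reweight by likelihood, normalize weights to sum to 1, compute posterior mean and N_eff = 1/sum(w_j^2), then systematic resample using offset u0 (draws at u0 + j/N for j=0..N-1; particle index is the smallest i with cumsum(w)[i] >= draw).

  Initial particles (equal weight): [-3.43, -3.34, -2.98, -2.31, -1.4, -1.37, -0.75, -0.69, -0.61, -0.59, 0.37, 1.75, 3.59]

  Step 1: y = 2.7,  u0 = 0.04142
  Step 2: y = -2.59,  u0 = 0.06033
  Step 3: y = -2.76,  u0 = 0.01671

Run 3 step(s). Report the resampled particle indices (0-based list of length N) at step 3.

step 1: w=[0.0000, 0.0000, 0.0000, 0.0000, 0.0000, 0.0000, 0.0000, 0.0000, 0.0000, 0.0000, 0.0001, 0.4450, 0.5549]  mean=2.7710  Neff=1.9763  idx=[11, 11, 11, 11, 11, 11, 12, 12, 12, 12, 12, 12, 12]
step 2: w=[0.1667, 0.1667, 0.1667, 0.1667, 0.1667, 0.1667, 0.0000, 0.0000, 0.0000, 0.0000, 0.0000, 0.0000, 0.0000]  mean=1.7500  Neff=6.0000  idx=[0, 0, 1, 1, 2, 2, 3, 3, 4, 4, 4, 5, 5]
step 3: w=[0.0769, 0.0769, 0.0769, 0.0769, 0.0769, 0.0769, 0.0769, 0.0769, 0.0769, 0.0769, 0.0769, 0.0769, 0.0769]  mean=1.7500  Neff=13.0000  idx=[0, 1, 2, 3, 4, 5, 6, 7, 8, 9, 10, 11, 12]

resampled_idx = [0, 1, 2, 3, 4, 5, 6, 7, 8, 9, 10, 11, 12]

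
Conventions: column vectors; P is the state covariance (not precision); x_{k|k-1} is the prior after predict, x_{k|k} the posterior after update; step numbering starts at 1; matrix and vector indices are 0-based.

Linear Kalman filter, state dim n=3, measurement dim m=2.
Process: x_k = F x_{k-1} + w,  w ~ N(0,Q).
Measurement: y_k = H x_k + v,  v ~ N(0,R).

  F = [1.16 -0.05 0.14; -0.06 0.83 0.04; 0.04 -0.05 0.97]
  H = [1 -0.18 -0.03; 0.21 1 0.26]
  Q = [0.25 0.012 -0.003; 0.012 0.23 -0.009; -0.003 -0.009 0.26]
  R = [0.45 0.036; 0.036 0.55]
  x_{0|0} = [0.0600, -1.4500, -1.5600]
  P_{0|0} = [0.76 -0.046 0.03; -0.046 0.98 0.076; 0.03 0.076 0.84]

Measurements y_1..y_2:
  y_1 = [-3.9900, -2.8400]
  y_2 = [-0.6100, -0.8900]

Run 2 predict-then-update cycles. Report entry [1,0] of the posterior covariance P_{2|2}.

P_post[1,0] = -0.0041

step 1: x^-=[-0.0763, -1.2695, -1.4383]  P^-=[1.3056 -0.1115 0.1813; -0.1115 0.9187 0.0388; 0.1813 0.0388 1.0492]  S=[1.8160 0.0724; 0.0724 1.5903]  K=[0.7231 0.0990; -0.1761 0.5773; 0.0700 0.2167]  nu=[-4.1854, -1.1805]  x^+=[-3.2195, -1.2140, -1.9870]  P^+=[0.3302 -0.0001 0.0434; -0.0001 0.3471 -0.1379; 0.0434 -0.1379 0.9634]
step 2: x^-=[-3.9521, -0.8939, -1.9955]  P^-=[0.7301 -0.0342 0.2007; -0.0342 0.4625 -0.1000; 0.2007 -0.1000 1.1846]  S=[1.1954 0.1225; 0.1225 1.0803]  K=[0.6017 0.0903; -0.1381 0.4130; 0.1311 0.2167]  nu=[3.1213, 1.3527]  x^+=[-1.9519, -0.7662, -1.2934]  P^+=[0.2753 -0.0041 0.0679; -0.0041 0.2694 -0.1780; 0.0679 -0.1780 1.1064]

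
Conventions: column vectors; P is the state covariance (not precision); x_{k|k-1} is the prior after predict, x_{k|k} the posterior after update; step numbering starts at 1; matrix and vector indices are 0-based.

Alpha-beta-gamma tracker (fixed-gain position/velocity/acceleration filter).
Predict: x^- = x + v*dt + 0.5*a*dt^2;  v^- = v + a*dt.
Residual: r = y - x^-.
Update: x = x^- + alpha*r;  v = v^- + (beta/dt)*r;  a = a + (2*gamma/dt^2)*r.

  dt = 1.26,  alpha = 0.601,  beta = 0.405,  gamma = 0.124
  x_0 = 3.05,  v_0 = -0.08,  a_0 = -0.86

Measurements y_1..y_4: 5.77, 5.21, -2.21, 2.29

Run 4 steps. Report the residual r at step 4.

resid = 5.7886

step 1: x_pred=2.2665  r=3.5035  x^+=4.3721  v^+=-0.0375  a^+=-0.3127
step 2: x_pred=4.0766  r=1.1334  x^+=4.7578  v^+=-0.0672  a^+=-0.1357
step 3: x_pred=4.5654  r=-6.7754  x^+=0.4934  v^+=-2.4160  a^+=-1.1941
step 4: x_pred=-3.4986  r=5.7886  x^+=-0.0197  v^+=-2.0599  a^+=-0.2898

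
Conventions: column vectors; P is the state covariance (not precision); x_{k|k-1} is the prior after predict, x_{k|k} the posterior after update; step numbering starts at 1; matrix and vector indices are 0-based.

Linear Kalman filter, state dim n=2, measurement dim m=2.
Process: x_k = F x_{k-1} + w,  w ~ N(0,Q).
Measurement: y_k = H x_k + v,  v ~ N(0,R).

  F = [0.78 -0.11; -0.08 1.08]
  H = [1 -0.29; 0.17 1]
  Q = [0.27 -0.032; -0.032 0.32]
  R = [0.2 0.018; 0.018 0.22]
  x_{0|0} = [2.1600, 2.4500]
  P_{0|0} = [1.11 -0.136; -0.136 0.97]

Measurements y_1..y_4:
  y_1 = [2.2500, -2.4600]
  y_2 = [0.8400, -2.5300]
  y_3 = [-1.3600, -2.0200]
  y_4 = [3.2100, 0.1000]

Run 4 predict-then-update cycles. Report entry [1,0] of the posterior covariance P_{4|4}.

P_post[1,0] = 0.0139

step 1: x^-=[1.4153, 2.4732]  P^-=[0.9804 -0.3323; -0.3323 1.4820]  S=[1.4977 -0.5610; -0.5610 1.6174]  K=[0.7822 0.1689; -0.2053 0.8102]  nu=[1.5519, -5.1738]  x^+=[1.7552, -2.0371]  P^+=[0.1661 0.0230; 0.0230 0.1706]
step 2: x^-=[1.5932, -2.3405]  P^-=[0.3692 -0.0431; -0.0431 0.5161]  S=[0.6376 -0.1098; -0.1098 0.7321]  K=[0.6193 0.1198; -0.1874 0.6668]  nu=[-1.4319, -0.4604]  x^+=[0.6512, -2.3791]  P^+=[0.1305 0.0153; 0.0153 0.1407]
step 3: x^-=[0.7697, -2.6215]  P^-=[0.3484 -0.0438; -0.0438 0.4823]  S=[0.6144 -0.1043; -0.1043 0.6975]  K=[0.6069 0.1129; -0.1882 0.6527]  nu=[-2.8899, 0.4707]  x^+=[-0.9312, -1.7705]  P^+=[0.1275 0.0141; 0.0141 0.1378]
step 4: x^-=[-0.5316, -1.8377]  P^-=[0.3468 -0.0443; -0.0443 0.4791]  S=[0.6128 -0.1041; -0.1041 0.6941]  K=[0.6059 0.1120; -0.1884 0.6512]  nu=[3.2087, 2.0280]  x^+=[1.6398, -1.1216]  P^+=[0.1272 0.0139; 0.0139 0.1375]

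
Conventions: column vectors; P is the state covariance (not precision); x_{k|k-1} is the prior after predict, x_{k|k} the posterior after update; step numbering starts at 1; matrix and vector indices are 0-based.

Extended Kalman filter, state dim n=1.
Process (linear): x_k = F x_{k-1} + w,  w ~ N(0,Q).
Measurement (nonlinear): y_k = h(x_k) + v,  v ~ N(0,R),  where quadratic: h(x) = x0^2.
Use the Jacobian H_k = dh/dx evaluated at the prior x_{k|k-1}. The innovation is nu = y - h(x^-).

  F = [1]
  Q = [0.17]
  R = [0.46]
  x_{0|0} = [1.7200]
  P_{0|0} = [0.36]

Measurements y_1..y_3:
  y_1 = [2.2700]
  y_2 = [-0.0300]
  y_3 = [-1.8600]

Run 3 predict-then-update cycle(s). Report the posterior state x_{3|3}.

x_post = [0.0193]

step 1: x^-=[1.7200]  P^-=[0.5300]  H_jac=[3.4400]  S=[6.7318]  K=[0.2708]  nu=[-0.6884]  x^+=[1.5336]  P^+=[0.0362]
step 2: x^-=[1.5336]  P^-=[0.2062]  H_jac=[3.0671]  S=[2.3999]  K=[0.2635]  nu=[-2.3818]  x^+=[0.9058]  P^+=[0.0395]
step 3: x^-=[0.9058]  P^-=[0.2095]  H_jac=[1.8117]  S=[1.1477]  K=[0.3307]  nu=[-2.6806]  x^+=[0.0193]  P^+=[0.0840]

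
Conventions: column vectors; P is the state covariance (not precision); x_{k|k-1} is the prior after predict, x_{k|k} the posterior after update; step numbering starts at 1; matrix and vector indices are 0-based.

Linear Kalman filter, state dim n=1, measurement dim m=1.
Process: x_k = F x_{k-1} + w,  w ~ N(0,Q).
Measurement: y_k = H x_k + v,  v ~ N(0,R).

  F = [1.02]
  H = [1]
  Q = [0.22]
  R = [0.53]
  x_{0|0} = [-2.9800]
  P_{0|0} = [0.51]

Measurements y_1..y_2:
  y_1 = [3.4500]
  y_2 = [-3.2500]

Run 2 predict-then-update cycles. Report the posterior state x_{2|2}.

x_post = [-1.2601]

step 1: x^-=[-3.0396]  P^-=[0.7506]  S=[1.2806]  K=[0.5861]  nu=[6.4896]  x^+=[0.7642]  P^+=[0.3107]
step 2: x^-=[0.7795]  P^-=[0.5432]  S=[1.0732]  K=[0.5062]  nu=[-4.0295]  x^+=[-1.2601]  P^+=[0.2683]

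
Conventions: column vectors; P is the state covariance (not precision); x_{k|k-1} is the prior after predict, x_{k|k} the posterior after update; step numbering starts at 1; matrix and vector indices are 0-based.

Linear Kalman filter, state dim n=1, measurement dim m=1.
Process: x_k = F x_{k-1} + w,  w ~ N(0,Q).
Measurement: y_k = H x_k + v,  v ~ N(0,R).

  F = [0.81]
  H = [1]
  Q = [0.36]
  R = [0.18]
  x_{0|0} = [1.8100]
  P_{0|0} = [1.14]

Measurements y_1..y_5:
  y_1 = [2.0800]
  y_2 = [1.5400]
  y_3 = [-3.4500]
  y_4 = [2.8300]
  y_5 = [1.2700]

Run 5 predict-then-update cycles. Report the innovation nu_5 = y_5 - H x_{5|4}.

innov = [0.0348]

step 1: x^-=[1.4661]  P^-=[1.1080]  S=[1.2880]  K=[0.8602]  nu=[0.6139]  x^+=[1.9942]  P^+=[0.1548]
step 2: x^-=[1.6153]  P^-=[0.4616]  S=[0.6416]  K=[0.7194]  nu=[-0.0753]  x^+=[1.5611]  P^+=[0.1295]
step 3: x^-=[1.2645]  P^-=[0.4450]  S=[0.6250]  K=[0.7120]  nu=[-4.7145]  x^+=[-2.0921]  P^+=[0.1282]
step 4: x^-=[-1.6946]  P^-=[0.4441]  S=[0.6241]  K=[0.7116]  nu=[4.5246]  x^+=[1.5250]  P^+=[0.1281]
step 5: x^-=[1.2352]  P^-=[0.4440]  S=[0.6240]  K=[0.7116]  nu=[0.0348]  x^+=[1.2600]  P^+=[0.1281]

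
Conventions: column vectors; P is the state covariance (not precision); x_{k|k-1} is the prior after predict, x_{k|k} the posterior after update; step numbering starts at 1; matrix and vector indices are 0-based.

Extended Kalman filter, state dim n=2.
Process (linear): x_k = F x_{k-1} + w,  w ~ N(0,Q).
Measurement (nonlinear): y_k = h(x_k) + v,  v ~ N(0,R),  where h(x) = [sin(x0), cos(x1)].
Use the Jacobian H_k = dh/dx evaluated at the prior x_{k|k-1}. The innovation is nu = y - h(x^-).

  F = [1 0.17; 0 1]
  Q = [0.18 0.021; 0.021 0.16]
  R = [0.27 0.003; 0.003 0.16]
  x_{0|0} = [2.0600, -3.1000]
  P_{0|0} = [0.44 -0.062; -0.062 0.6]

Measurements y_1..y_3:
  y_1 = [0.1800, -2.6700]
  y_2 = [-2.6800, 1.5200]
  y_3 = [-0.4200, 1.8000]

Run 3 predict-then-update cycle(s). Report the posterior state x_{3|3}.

x_post = [-2.8964, -5.6432]

step 1: x^-=[1.5330, -3.1000]  P^-=[0.6163 0.0610; 0.0610 0.7600]  H_jac=[0.0378 0.0000; 0.0000 0.0416]  S=[0.2709 0.0031; 0.0031 0.1613]  K=[0.0858 0.0141; 0.0063 0.1958]  nu=[-0.8193, -1.6709]  x^+=[1.4392, -3.4323]  P^+=[0.6142 0.0604; 0.0604 0.7538]
step 2: x^-=[0.8557, -3.4323]  P^-=[0.8365 0.2095; 0.2095 0.9138]  H_jac=[0.6557 0.0000; 0.0000 -0.2866]  S=[0.6297 -0.0364; -0.0364 0.2351]  K=[0.8641 -0.1217; 0.1552 -1.0901]  nu=[-3.4350, 2.4781]  x^+=[-2.4142, -6.6668]  P^+=[0.3553 0.0589; 0.0589 0.6070]
step 3: x^-=[-3.5475, -6.6668]  P^-=[0.5728 0.1831; 0.1831 0.7670]  H_jac=[-0.9187 0.0000; 0.0000 0.3743]  S=[0.7535 -0.0600; -0.0600 0.2674]  K=[-0.6904 0.1015; -0.1403 1.0419]  nu=[-0.8149, 0.8727]  x^+=[-2.8964, -5.6432]  P^+=[0.2026 0.0378; 0.0378 0.4443]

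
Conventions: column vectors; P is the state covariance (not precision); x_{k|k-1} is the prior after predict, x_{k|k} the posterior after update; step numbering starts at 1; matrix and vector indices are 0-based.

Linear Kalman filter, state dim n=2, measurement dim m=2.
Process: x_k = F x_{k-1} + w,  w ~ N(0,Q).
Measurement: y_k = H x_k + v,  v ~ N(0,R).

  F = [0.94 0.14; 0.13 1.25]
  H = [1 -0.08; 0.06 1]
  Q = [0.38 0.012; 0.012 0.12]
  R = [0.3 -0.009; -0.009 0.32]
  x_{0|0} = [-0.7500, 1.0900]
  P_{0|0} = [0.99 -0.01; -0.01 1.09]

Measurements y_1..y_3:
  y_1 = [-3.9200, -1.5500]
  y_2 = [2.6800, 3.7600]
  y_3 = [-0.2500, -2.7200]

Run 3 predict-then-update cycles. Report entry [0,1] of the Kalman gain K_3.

K[0,1] = 0.0919

step 1: x^-=[-0.5524, 1.2650]  P^-=[1.2735 0.3118; 0.3118 1.8366]  S=[1.5354 0.2308; 0.2308 2.1986]  K=[0.7993 0.0927; -0.0198 0.8459]  nu=[-3.2664, -2.7819]  x^+=[-3.4209, -1.0237]  P^+=[0.2396 0.0081; 0.0081 0.2704]
step 2: x^-=[-3.3590, -1.7243]  P^-=[0.5991 0.0982; 0.0982 0.5492]  S=[0.8869 0.0808; 0.0808 0.8831]  K=[0.6583 0.0917; 0.0040 0.6282]  nu=[5.9010, 5.6859]  x^+=[1.0472, 1.8710]  P^+=[0.1976 0.0116; 0.0116 0.2003]
step 3: x^-=[1.2463, 2.4749]  P^-=[0.5616 0.0850; 0.0850 0.4400]  S=[0.8508 0.0741; 0.0741 0.7723]  K=[0.6441 0.0919; 0.0084 0.5756]  nu=[-1.2983, -5.2697]  x^+=[-0.0742, -0.5693]  P^+=[0.1934 0.0120; 0.0120 0.1834]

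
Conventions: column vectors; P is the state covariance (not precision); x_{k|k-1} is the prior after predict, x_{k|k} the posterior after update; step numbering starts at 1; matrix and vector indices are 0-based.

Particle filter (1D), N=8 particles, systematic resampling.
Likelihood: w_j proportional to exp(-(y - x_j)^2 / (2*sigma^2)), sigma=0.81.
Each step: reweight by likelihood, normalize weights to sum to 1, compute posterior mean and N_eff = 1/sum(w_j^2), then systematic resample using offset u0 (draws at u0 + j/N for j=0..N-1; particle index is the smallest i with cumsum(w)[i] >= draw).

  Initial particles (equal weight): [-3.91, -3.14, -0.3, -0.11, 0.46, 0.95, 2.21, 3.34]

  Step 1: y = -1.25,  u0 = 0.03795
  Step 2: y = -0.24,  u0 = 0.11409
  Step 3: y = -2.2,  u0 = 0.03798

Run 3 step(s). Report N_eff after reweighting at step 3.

step 1: w=[0.0042, 0.0610, 0.4667, 0.3448, 0.1000, 0.0232, 0.0001, 0.0000]  mean=-0.3178  Neff=2.8496  idx=[1, 2, 2, 2, 3, 3, 3, 4]
step 2: w=[0.0002, 0.1501, 0.1501, 0.1501, 0.1486, 0.1486, 0.1486, 0.1036]  mean=-0.1373  Neff=6.9164  idx=[1, 2, 3, 4, 5, 5, 6, 7]
step 3: w=[0.1881, 0.1881, 0.1881, 0.1056, 0.1056, 0.1056, 0.1056, 0.0134]  mean=-0.2096  Neff=6.6263  idx=[0, 0, 1, 2, 2, 3, 5, 6]

N_eff = 6.6263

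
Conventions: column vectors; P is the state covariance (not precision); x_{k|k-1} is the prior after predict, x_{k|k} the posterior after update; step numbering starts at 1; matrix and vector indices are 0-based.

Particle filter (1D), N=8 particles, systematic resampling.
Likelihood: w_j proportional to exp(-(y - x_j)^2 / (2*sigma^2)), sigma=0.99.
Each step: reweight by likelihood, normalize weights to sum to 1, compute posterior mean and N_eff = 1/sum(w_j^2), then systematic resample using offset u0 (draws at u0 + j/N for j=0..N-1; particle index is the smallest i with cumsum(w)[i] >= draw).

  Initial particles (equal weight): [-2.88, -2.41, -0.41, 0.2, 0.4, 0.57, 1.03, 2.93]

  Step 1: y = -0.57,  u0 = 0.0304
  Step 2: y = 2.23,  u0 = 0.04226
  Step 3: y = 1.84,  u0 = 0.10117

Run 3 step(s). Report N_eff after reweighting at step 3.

step 1: w=[0.0195, 0.0527, 0.2923, 0.2189, 0.1833, 0.1526, 0.0802, 0.0006]  mean=-0.0144  Neff=5.0044  idx=[1, 2, 2, 3, 3, 4, 5, 5]
step 2: w=[0.0000, 0.0294, 0.0294, 0.1256, 0.1256, 0.1862, 0.2520, 0.2520]  mean=0.3878  Neff=5.1307  idx=[2, 3, 4, 5, 6, 6, 7, 7]
step 3: w=[0.0281, 0.0944, 0.0944, 0.1292, 0.1635, 0.1635, 0.1635, 0.1635]  mean=0.4506  Neff=7.0325  idx=[1, 3, 4, 4, 5, 6, 7, 7]

N_eff = 7.0325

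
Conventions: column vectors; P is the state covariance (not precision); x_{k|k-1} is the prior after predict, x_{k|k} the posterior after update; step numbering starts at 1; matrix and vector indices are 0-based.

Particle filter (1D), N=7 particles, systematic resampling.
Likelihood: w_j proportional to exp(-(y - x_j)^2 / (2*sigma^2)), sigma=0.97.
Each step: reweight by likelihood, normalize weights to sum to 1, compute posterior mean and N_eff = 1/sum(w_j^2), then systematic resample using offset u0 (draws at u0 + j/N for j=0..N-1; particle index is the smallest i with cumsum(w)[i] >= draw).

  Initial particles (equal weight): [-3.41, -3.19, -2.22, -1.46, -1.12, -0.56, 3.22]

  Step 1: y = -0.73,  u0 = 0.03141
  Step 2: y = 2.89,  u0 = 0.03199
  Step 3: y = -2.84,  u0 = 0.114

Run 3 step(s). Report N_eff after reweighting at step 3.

N_eff = 5.1314

step 1: w=[0.0073, 0.0132, 0.1014, 0.2486, 0.3044, 0.3250, 0.0001]  mean=-1.1778  Neff=3.6956  idx=[2, 3, 3, 4, 4, 5, 5]
step 2: w=[0.0002, 0.0106, 0.0106, 0.0479, 0.0479, 0.4414, 0.4414]  mean=-0.6331  Neff=2.5353  idx=[3, 5, 5, 5, 6, 6, 6]
step 3: w=[0.3540, 0.1077, 0.1077, 0.1077, 0.1077, 0.1077, 0.1077]  mean=-0.7583  Neff=5.1314  idx=[0, 0, 1, 2, 4, 5, 6]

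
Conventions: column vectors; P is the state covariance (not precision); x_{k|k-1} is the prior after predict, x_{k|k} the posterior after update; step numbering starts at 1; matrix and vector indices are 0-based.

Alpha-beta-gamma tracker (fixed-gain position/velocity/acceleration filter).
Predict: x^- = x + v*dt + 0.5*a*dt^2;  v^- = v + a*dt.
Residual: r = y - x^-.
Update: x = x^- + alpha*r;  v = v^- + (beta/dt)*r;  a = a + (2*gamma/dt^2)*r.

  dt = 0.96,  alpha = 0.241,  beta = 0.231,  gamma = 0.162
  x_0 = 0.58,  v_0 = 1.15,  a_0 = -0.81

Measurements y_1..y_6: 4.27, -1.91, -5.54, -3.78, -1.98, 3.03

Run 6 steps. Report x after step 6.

x_post = -12.1852

step 1: x_pred=1.3108  r=2.9592  x^+=2.0239  v^+=1.0845  a^+=0.2304
step 2: x_pred=3.1712  r=-5.0812  x^+=1.9466  v^+=0.0830  a^+=-1.5560
step 3: x_pred=1.3092  r=-6.8492  x^+=-0.3414  v^+=-3.0589  a^+=-3.9639
step 4: x_pred=-5.1045  r=1.3245  x^+=-4.7853  v^+=-6.5455  a^+=-3.4983
step 5: x_pred=-12.6810  r=10.7010  x^+=-10.1021  v^+=-7.3289  a^+=0.2638
step 6: x_pred=-17.0163  r=20.0463  x^+=-12.1852  v^+=-2.2520  a^+=7.3113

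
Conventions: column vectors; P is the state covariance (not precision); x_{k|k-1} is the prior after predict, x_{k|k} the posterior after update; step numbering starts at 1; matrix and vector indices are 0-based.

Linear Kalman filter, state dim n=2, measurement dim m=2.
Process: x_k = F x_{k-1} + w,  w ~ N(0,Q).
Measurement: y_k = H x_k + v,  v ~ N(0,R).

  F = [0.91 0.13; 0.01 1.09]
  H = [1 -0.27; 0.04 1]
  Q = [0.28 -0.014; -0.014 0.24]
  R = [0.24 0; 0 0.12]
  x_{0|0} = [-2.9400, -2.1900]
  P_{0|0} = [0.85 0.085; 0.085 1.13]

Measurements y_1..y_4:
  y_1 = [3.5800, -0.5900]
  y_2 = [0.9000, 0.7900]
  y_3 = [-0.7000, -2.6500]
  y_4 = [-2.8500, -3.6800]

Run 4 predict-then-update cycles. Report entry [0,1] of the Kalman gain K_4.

K[0,1] = 0.1471

step 1: x^-=[-2.9601, -2.4165]  P^-=[1.0231 0.2383; 0.2383 1.5845]  S=[1.2499 -0.1512; -0.1512 1.7252]  K=[0.7951 0.2315; -0.0403 0.9204]  nu=[5.8876, 1.9449]  x^+=[2.1711, -0.8636]  P^+=[0.1962 0.0199; 0.0199 0.1097]
step 2: x^-=[1.8635, -0.9197]  P^-=[0.4490 0.0231; 0.0231 0.3707]  S=[0.7036 -0.0593; -0.0593 0.4933]  K=[0.6429 0.1605; -0.0464 0.7478]  nu=[-1.2118, 1.6351]  x^+=[1.3469, 0.3594]  P^+=[0.1578 0.0130; 0.0130 0.0892]
step 3: x^-=[1.2724, 0.4052]  P^-=[0.4152 0.0129; 0.0129 0.3463]  S=[0.6735 -0.0641; -0.0641 0.4680]  K=[0.6255 0.1488; -0.0497 0.7343]  nu=[-1.8630, -3.1061]  x^+=[-0.3551, -1.7828]  P^+=[0.1533 0.0117; 0.0117 0.0876]
step 4: x^-=[-0.5549, -1.9468]  P^-=[0.4112 0.0115; 0.0115 0.3444]  S=[0.6701 -0.0652; -0.0652 0.4660]  K=[0.6233 0.1471; -0.0503 0.7330]  nu=[-2.8207, -1.7110]  x^+=[-2.5648, -3.0590]  P^+=[0.1527 0.0115; 0.0115 0.0875]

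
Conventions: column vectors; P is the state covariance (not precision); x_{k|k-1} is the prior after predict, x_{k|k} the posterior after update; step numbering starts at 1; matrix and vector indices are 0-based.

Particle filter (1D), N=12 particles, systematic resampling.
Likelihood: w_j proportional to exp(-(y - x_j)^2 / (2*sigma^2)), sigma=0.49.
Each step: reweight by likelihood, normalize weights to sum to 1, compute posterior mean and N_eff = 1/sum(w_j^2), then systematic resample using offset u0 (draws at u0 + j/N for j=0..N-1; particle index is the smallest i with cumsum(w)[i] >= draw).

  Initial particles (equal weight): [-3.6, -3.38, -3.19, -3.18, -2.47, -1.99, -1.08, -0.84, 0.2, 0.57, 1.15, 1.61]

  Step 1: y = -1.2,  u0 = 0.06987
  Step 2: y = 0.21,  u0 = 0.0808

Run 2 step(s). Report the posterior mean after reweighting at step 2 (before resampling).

post_mean = -0.9052

step 1: w=[0.0000, 0.0000, 0.0001, 0.0001, 0.0169, 0.1323, 0.4710, 0.3706, 0.0082, 0.0007, 0.0000, 0.0000]  mean=-1.1239  Neff=2.6522  idx=[5, 6, 6, 6, 6, 6, 6, 7, 7, 7, 7, 7]
step 2: w=[0.0001, 0.0452, 0.0452, 0.0452, 0.0452, 0.0452, 0.0452, 0.1457, 0.1457, 0.1457, 0.1457, 0.1457]  mean=-0.9052  Neff=8.4445  idx=[2, 4, 6, 7, 7, 8, 9, 9, 10, 10, 11, 11]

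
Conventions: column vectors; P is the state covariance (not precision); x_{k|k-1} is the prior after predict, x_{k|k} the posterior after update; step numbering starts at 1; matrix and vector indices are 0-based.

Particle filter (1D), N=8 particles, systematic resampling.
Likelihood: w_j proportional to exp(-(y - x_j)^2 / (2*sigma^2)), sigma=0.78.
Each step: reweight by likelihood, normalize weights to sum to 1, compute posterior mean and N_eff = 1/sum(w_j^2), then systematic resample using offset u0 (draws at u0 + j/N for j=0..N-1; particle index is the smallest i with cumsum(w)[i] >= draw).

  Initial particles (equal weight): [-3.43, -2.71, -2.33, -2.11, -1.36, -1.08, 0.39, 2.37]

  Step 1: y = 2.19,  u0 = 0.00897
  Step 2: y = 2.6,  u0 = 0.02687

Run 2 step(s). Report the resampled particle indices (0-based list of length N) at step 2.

step 1: w=[0.0000, 0.0000, 0.0000, 0.0000, 0.0000, 0.0001, 0.0668, 0.9330]  mean=2.2370  Neff=1.1430  idx=[6, 7, 7, 7, 7, 7, 7, 7]
step 2: w=[0.0027, 0.1425, 0.1425, 0.1425, 0.1425, 0.1425, 0.1425, 0.1425]  mean=2.3647  Neff=7.0374  idx=[1, 2, 2, 3, 4, 5, 6, 7]

resampled_idx = [1, 2, 2, 3, 4, 5, 6, 7]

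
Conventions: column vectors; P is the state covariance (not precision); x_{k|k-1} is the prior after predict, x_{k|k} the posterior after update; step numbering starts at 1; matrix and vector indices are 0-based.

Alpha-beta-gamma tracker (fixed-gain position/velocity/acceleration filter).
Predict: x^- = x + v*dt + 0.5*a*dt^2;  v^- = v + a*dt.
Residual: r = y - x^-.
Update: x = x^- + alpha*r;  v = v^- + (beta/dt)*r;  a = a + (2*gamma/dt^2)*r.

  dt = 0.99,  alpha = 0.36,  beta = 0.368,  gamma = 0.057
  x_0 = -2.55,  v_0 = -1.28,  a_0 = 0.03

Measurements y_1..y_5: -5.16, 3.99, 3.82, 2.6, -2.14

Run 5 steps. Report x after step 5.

x_post = 5.5846

step 1: x_pred=-3.8025  r=-1.3575  x^+=-4.2912  v^+=-1.7549  a^+=-0.1279
step 2: x_pred=-6.0912  r=10.0812  x^+=-2.4620  v^+=1.8658  a^+=1.0447
step 3: x_pred=-0.1029  r=3.9229  x^+=1.3094  v^+=4.3583  a^+=1.5010
step 4: x_pred=6.3596  r=-3.7596  x^+=5.0062  v^+=4.4467  a^+=1.0637
step 5: x_pred=9.9297  r=-12.0697  x^+=5.5846  v^+=1.0133  a^+=-0.3402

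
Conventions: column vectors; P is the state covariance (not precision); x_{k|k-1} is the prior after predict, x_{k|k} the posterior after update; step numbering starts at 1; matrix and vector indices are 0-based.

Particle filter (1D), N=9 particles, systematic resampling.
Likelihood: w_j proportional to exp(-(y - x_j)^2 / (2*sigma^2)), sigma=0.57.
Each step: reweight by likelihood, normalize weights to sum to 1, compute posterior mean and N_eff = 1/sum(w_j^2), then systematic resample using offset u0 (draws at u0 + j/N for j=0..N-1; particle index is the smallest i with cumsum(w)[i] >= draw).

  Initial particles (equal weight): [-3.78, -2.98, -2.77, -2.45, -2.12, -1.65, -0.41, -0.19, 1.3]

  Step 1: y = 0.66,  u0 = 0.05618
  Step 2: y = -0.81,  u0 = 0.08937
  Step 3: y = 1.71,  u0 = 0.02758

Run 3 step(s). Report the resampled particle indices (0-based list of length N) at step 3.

step 1: w=[0.0000, 0.0000, 0.0000, 0.0000, 0.0000, 0.0003, 0.1662, 0.3183, 0.5152]  mean=0.5407  Neff=2.5354  idx=[6, 7, 7, 7, 8, 8, 8, 8, 8]
step 2: w=[0.3194, 0.2261, 0.2261, 0.2261, 0.0004, 0.0004, 0.0004, 0.0004, 0.0004]  mean=-0.2571  Neff=3.9147  idx=[0, 0, 0, 1, 1, 2, 2, 3, 3]
step 3: w=[0.0379, 0.0379, 0.0379, 0.1477, 0.1477, 0.1477, 0.1477, 0.1477, 0.1477]  mean=-0.2150  Neff=7.3939  idx=[0, 3, 3, 4, 5, 6, 6, 7, 8]

resampled_idx = [0, 3, 3, 4, 5, 6, 6, 7, 8]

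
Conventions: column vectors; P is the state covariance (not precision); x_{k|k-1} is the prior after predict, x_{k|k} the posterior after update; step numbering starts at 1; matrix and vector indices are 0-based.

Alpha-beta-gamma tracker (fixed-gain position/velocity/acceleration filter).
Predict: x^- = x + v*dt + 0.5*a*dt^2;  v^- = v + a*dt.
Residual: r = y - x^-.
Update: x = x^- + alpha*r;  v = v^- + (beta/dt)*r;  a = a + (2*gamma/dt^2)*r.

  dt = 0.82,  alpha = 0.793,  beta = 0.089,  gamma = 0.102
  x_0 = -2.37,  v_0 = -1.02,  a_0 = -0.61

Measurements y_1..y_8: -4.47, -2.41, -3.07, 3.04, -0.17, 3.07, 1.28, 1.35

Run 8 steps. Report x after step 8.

x_post = 2.4893

step 1: x_pred=-3.4115  r=-1.0585  x^+=-4.2509  v^+=-1.6351  a^+=-0.9311
step 2: x_pred=-5.9047  r=3.4947  x^+=-3.1334  v^+=-2.0193  a^+=0.1291
step 3: x_pred=-4.7458  r=1.6758  x^+=-3.4169  v^+=-1.7316  a^+=0.6376
step 4: x_pred=-4.6224  r=7.6624  x^+=1.4539  v^+=-0.3771  a^+=2.9623
step 5: x_pred=2.1406  r=-2.3106  x^+=0.3083  v^+=1.8012  a^+=2.2613
step 6: x_pred=2.5455  r=0.5245  x^+=2.9614  v^+=3.7123  a^+=2.4204
step 7: x_pred=6.8193  r=-5.5393  x^+=2.4266  v^+=5.0958  a^+=0.7398
step 8: x_pred=6.8540  r=-5.5040  x^+=2.4893  v^+=5.1051  a^+=-0.9300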